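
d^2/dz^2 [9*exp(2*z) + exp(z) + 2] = (36*exp(z) + 1)*exp(z)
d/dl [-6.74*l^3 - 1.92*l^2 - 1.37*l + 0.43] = -20.22*l^2 - 3.84*l - 1.37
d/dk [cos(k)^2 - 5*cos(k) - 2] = (5 - 2*cos(k))*sin(k)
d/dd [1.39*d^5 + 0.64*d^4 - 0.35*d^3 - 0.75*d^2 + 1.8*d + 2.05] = 6.95*d^4 + 2.56*d^3 - 1.05*d^2 - 1.5*d + 1.8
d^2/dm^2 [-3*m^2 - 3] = -6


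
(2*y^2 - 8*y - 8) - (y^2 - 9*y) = y^2 + y - 8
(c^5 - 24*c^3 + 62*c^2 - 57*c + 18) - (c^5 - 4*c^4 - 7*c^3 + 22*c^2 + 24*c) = 4*c^4 - 17*c^3 + 40*c^2 - 81*c + 18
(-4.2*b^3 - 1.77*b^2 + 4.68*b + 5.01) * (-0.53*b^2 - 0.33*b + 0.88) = 2.226*b^5 + 2.3241*b^4 - 5.5923*b^3 - 5.7573*b^2 + 2.4651*b + 4.4088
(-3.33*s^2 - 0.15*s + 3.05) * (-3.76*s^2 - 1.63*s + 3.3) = 12.5208*s^4 + 5.9919*s^3 - 22.2125*s^2 - 5.4665*s + 10.065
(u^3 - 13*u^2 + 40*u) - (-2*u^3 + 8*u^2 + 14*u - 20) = 3*u^3 - 21*u^2 + 26*u + 20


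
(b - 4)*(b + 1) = b^2 - 3*b - 4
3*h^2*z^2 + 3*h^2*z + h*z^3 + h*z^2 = z*(3*h + z)*(h*z + h)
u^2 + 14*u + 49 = (u + 7)^2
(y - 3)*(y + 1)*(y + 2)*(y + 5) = y^4 + 5*y^3 - 7*y^2 - 41*y - 30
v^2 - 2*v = v*(v - 2)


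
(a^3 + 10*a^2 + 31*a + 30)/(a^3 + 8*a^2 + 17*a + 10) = (a + 3)/(a + 1)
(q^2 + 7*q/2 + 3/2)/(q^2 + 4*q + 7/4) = 2*(q + 3)/(2*q + 7)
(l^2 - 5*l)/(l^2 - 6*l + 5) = l/(l - 1)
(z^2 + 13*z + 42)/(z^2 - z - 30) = (z^2 + 13*z + 42)/(z^2 - z - 30)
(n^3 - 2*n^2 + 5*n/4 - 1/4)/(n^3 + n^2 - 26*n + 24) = (n^2 - n + 1/4)/(n^2 + 2*n - 24)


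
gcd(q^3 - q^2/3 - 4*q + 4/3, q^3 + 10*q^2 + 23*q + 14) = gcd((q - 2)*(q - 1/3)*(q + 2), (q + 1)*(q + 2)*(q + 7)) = q + 2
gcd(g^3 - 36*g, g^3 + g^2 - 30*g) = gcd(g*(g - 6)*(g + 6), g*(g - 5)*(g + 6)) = g^2 + 6*g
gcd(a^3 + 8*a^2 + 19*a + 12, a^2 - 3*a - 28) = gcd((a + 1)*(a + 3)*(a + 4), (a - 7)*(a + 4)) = a + 4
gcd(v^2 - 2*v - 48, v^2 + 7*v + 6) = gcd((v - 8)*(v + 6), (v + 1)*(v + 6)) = v + 6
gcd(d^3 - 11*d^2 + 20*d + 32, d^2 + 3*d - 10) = 1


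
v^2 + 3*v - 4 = (v - 1)*(v + 4)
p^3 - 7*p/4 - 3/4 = (p - 3/2)*(p + 1/2)*(p + 1)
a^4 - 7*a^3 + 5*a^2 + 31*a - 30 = (a - 5)*(a - 3)*(a - 1)*(a + 2)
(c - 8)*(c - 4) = c^2 - 12*c + 32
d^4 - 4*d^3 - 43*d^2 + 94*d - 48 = (d - 8)*(d - 1)^2*(d + 6)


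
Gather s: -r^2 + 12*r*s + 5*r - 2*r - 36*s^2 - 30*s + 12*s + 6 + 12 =-r^2 + 3*r - 36*s^2 + s*(12*r - 18) + 18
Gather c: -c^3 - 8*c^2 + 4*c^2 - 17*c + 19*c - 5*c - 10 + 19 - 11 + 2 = -c^3 - 4*c^2 - 3*c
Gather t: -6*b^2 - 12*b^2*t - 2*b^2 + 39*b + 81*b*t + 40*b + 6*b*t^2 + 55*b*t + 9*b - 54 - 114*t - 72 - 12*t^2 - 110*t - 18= -8*b^2 + 88*b + t^2*(6*b - 12) + t*(-12*b^2 + 136*b - 224) - 144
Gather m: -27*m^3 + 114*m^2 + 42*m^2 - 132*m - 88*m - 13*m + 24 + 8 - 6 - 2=-27*m^3 + 156*m^2 - 233*m + 24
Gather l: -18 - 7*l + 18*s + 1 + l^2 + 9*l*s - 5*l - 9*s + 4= l^2 + l*(9*s - 12) + 9*s - 13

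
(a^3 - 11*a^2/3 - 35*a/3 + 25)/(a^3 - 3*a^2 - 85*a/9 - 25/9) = 3*(3*a^2 + 4*a - 15)/(9*a^2 + 18*a + 5)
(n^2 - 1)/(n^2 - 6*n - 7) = (n - 1)/(n - 7)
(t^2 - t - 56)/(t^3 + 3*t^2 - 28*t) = (t - 8)/(t*(t - 4))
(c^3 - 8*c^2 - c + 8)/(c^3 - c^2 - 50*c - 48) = (c - 1)/(c + 6)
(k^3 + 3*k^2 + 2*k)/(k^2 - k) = (k^2 + 3*k + 2)/(k - 1)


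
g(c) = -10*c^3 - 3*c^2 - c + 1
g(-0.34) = 1.39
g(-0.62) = 2.85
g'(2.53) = -208.21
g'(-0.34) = -2.43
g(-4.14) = 663.30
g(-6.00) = 2059.00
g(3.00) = -299.00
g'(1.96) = -128.01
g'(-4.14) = -490.35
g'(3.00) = -289.00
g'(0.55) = -13.38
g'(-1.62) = -70.01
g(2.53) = -182.68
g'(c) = -30*c^2 - 6*c - 1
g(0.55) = -2.12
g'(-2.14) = -125.55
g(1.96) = -87.78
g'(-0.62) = -8.81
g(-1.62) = 37.26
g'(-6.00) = -1045.00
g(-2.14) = 87.40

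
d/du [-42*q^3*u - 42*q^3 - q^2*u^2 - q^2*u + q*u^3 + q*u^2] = q*(-42*q^2 - 2*q*u - q + 3*u^2 + 2*u)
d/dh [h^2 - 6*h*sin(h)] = -6*h*cos(h) + 2*h - 6*sin(h)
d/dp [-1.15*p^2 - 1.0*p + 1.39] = -2.3*p - 1.0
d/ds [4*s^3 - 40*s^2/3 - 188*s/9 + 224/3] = 12*s^2 - 80*s/3 - 188/9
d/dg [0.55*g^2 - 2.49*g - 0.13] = 1.1*g - 2.49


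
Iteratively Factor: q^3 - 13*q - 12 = (q + 3)*(q^2 - 3*q - 4) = (q + 1)*(q + 3)*(q - 4)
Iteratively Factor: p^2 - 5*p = (p)*(p - 5)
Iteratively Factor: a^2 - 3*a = (a)*(a - 3)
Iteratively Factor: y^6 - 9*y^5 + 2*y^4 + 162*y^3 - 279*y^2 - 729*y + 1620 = (y + 3)*(y^5 - 12*y^4 + 38*y^3 + 48*y^2 - 423*y + 540) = (y - 4)*(y + 3)*(y^4 - 8*y^3 + 6*y^2 + 72*y - 135) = (y - 4)*(y - 3)*(y + 3)*(y^3 - 5*y^2 - 9*y + 45) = (y - 5)*(y - 4)*(y - 3)*(y + 3)*(y^2 - 9) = (y - 5)*(y - 4)*(y - 3)*(y + 3)^2*(y - 3)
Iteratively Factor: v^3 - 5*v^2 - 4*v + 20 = (v - 2)*(v^2 - 3*v - 10) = (v - 2)*(v + 2)*(v - 5)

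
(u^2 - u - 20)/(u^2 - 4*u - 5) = (u + 4)/(u + 1)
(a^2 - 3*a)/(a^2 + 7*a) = (a - 3)/(a + 7)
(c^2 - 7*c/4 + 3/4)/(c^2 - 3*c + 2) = (c - 3/4)/(c - 2)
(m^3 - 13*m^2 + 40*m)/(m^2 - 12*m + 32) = m*(m - 5)/(m - 4)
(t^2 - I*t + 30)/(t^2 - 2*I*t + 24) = (t + 5*I)/(t + 4*I)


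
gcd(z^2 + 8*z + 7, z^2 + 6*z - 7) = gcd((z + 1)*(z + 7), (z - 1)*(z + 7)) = z + 7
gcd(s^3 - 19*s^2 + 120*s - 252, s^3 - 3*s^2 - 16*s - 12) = s - 6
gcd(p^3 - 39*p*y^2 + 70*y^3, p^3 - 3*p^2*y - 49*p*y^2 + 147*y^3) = p + 7*y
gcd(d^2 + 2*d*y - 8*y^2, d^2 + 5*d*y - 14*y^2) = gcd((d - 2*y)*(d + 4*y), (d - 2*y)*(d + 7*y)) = -d + 2*y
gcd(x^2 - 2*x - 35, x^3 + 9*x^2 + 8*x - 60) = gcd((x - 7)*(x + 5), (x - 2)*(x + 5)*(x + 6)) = x + 5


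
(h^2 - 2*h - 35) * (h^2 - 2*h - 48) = h^4 - 4*h^3 - 79*h^2 + 166*h + 1680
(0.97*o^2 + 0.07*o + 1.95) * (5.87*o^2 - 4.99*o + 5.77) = 5.6939*o^4 - 4.4294*o^3 + 16.6941*o^2 - 9.3266*o + 11.2515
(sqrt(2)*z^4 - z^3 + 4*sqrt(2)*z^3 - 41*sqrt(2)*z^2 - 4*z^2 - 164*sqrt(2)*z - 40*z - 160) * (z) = sqrt(2)*z^5 - z^4 + 4*sqrt(2)*z^4 - 41*sqrt(2)*z^3 - 4*z^3 - 164*sqrt(2)*z^2 - 40*z^2 - 160*z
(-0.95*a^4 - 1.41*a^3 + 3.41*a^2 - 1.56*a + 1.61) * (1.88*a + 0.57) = -1.786*a^5 - 3.1923*a^4 + 5.6071*a^3 - 0.9891*a^2 + 2.1376*a + 0.9177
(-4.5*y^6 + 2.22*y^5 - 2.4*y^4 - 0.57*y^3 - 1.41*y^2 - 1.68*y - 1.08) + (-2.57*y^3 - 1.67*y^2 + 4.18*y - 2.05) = -4.5*y^6 + 2.22*y^5 - 2.4*y^4 - 3.14*y^3 - 3.08*y^2 + 2.5*y - 3.13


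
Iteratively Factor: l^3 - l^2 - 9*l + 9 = (l - 3)*(l^2 + 2*l - 3) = (l - 3)*(l - 1)*(l + 3)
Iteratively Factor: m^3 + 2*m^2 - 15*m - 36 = (m + 3)*(m^2 - m - 12) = (m + 3)^2*(m - 4)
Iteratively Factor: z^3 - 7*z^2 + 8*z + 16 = (z - 4)*(z^2 - 3*z - 4) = (z - 4)*(z + 1)*(z - 4)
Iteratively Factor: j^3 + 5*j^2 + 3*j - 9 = (j + 3)*(j^2 + 2*j - 3) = (j + 3)^2*(j - 1)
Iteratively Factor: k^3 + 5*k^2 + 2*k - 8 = (k - 1)*(k^2 + 6*k + 8) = (k - 1)*(k + 4)*(k + 2)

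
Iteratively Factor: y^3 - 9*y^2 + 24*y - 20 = (y - 5)*(y^2 - 4*y + 4) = (y - 5)*(y - 2)*(y - 2)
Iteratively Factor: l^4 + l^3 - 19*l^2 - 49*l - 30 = (l + 2)*(l^3 - l^2 - 17*l - 15) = (l + 2)*(l + 3)*(l^2 - 4*l - 5) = (l - 5)*(l + 2)*(l + 3)*(l + 1)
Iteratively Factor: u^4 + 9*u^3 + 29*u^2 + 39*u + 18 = (u + 2)*(u^3 + 7*u^2 + 15*u + 9) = (u + 2)*(u + 3)*(u^2 + 4*u + 3) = (u + 1)*(u + 2)*(u + 3)*(u + 3)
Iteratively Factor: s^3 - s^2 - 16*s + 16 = (s + 4)*(s^2 - 5*s + 4) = (s - 4)*(s + 4)*(s - 1)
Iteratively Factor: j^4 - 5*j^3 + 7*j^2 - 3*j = (j - 3)*(j^3 - 2*j^2 + j) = (j - 3)*(j - 1)*(j^2 - j) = (j - 3)*(j - 1)^2*(j)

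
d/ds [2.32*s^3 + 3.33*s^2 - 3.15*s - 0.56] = 6.96*s^2 + 6.66*s - 3.15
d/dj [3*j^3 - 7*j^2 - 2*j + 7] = 9*j^2 - 14*j - 2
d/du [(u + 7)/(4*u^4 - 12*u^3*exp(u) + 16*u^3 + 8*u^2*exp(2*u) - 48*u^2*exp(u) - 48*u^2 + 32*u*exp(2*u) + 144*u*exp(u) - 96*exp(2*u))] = (u^4 - 3*u^3*exp(u) + 4*u^3 + 2*u^2*exp(2*u) - 12*u^2*exp(u) - 12*u^2 + 8*u*exp(2*u) + 36*u*exp(u) - (u + 7)*(-3*u^3*exp(u) + 4*u^3 + 4*u^2*exp(2*u) - 21*u^2*exp(u) + 12*u^2 + 20*u*exp(2*u) + 12*u*exp(u) - 24*u - 40*exp(2*u) + 36*exp(u)) - 24*exp(2*u))/(4*(u^4 - 3*u^3*exp(u) + 4*u^3 + 2*u^2*exp(2*u) - 12*u^2*exp(u) - 12*u^2 + 8*u*exp(2*u) + 36*u*exp(u) - 24*exp(2*u))^2)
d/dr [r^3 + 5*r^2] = r*(3*r + 10)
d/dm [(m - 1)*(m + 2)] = 2*m + 1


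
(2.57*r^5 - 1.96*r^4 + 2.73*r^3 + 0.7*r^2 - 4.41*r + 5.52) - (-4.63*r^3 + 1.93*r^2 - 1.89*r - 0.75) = 2.57*r^5 - 1.96*r^4 + 7.36*r^3 - 1.23*r^2 - 2.52*r + 6.27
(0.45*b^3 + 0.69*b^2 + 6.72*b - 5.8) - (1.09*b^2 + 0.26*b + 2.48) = 0.45*b^3 - 0.4*b^2 + 6.46*b - 8.28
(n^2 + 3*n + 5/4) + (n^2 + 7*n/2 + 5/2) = 2*n^2 + 13*n/2 + 15/4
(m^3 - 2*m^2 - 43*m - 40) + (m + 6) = m^3 - 2*m^2 - 42*m - 34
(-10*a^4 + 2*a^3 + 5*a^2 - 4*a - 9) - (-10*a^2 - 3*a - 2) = -10*a^4 + 2*a^3 + 15*a^2 - a - 7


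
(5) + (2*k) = 2*k + 5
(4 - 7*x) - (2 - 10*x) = 3*x + 2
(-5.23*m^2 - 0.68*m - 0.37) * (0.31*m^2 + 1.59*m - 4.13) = -1.6213*m^4 - 8.5265*m^3 + 20.404*m^2 + 2.2201*m + 1.5281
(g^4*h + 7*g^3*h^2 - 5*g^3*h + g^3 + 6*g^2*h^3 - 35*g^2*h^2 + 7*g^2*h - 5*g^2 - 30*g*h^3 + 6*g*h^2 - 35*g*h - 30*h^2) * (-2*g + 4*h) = -2*g^5*h - 10*g^4*h^2 + 10*g^4*h - 2*g^4 + 16*g^3*h^3 + 50*g^3*h^2 - 10*g^3*h + 10*g^3 + 24*g^2*h^4 - 80*g^2*h^3 + 16*g^2*h^2 + 50*g^2*h - 120*g*h^4 + 24*g*h^3 - 80*g*h^2 - 120*h^3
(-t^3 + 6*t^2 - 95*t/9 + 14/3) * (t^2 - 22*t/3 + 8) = -t^5 + 40*t^4/3 - 563*t^3/9 + 3512*t^2/27 - 356*t/3 + 112/3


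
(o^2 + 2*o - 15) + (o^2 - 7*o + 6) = 2*o^2 - 5*o - 9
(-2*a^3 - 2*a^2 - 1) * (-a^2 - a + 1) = 2*a^5 + 4*a^4 - a^2 + a - 1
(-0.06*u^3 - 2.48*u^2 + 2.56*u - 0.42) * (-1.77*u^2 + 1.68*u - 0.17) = 0.1062*u^5 + 4.2888*u^4 - 8.6874*u^3 + 5.4658*u^2 - 1.1408*u + 0.0714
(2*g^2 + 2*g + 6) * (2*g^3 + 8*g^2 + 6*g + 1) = 4*g^5 + 20*g^4 + 40*g^3 + 62*g^2 + 38*g + 6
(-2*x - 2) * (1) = -2*x - 2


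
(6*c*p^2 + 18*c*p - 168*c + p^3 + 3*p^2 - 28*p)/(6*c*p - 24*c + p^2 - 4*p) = p + 7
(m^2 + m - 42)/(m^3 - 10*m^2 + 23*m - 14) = (m^2 + m - 42)/(m^3 - 10*m^2 + 23*m - 14)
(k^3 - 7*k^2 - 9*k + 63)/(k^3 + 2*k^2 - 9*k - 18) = (k - 7)/(k + 2)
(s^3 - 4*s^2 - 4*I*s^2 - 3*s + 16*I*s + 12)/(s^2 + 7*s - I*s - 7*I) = (s^2 - s*(4 + 3*I) + 12*I)/(s + 7)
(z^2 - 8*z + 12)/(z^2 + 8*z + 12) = (z^2 - 8*z + 12)/(z^2 + 8*z + 12)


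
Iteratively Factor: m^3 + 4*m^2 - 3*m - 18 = (m + 3)*(m^2 + m - 6) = (m - 2)*(m + 3)*(m + 3)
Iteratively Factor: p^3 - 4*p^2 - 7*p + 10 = (p - 5)*(p^2 + p - 2) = (p - 5)*(p + 2)*(p - 1)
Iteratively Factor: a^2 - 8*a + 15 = (a - 3)*(a - 5)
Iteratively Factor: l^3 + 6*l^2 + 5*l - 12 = (l - 1)*(l^2 + 7*l + 12) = (l - 1)*(l + 3)*(l + 4)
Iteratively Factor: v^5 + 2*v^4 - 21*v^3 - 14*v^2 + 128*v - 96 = (v - 3)*(v^4 + 5*v^3 - 6*v^2 - 32*v + 32) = (v - 3)*(v + 4)*(v^3 + v^2 - 10*v + 8) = (v - 3)*(v + 4)^2*(v^2 - 3*v + 2) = (v - 3)*(v - 2)*(v + 4)^2*(v - 1)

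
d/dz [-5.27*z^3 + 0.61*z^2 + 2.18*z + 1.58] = -15.81*z^2 + 1.22*z + 2.18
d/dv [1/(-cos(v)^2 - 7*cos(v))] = -(2*cos(v) + 7)*sin(v)/((cos(v) + 7)^2*cos(v)^2)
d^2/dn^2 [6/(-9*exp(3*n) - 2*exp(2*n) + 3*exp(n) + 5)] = 6*(-2*(27*exp(2*n) + 4*exp(n) - 3)^2*exp(n) + (81*exp(2*n) + 8*exp(n) - 3)*(9*exp(3*n) + 2*exp(2*n) - 3*exp(n) - 5))*exp(n)/(9*exp(3*n) + 2*exp(2*n) - 3*exp(n) - 5)^3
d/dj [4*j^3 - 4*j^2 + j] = 12*j^2 - 8*j + 1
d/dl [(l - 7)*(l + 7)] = 2*l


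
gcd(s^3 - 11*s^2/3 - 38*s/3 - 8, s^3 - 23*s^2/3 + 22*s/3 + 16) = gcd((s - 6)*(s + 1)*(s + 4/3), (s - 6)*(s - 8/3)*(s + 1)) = s^2 - 5*s - 6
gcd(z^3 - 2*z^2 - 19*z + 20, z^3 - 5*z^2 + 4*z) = z - 1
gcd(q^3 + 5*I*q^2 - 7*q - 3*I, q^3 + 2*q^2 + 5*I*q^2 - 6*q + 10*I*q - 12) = q + 3*I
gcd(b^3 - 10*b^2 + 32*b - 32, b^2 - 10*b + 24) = b - 4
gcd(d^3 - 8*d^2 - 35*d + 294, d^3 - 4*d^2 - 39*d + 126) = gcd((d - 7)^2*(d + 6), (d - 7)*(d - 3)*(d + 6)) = d^2 - d - 42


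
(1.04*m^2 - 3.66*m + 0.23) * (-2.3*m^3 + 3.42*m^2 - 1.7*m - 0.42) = -2.392*m^5 + 11.9748*m^4 - 14.8142*m^3 + 6.5718*m^2 + 1.1462*m - 0.0966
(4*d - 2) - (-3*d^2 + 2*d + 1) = 3*d^2 + 2*d - 3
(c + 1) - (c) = 1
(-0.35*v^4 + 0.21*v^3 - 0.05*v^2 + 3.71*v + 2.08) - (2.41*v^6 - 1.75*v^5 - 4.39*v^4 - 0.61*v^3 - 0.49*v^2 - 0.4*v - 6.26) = -2.41*v^6 + 1.75*v^5 + 4.04*v^4 + 0.82*v^3 + 0.44*v^2 + 4.11*v + 8.34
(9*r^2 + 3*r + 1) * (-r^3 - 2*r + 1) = -9*r^5 - 3*r^4 - 19*r^3 + 3*r^2 + r + 1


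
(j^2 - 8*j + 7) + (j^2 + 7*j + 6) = 2*j^2 - j + 13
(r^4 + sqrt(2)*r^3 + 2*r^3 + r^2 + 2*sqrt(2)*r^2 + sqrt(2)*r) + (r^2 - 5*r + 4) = r^4 + sqrt(2)*r^3 + 2*r^3 + 2*r^2 + 2*sqrt(2)*r^2 - 5*r + sqrt(2)*r + 4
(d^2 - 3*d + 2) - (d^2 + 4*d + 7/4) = 1/4 - 7*d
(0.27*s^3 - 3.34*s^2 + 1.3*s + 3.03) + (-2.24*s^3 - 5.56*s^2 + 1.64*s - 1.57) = -1.97*s^3 - 8.9*s^2 + 2.94*s + 1.46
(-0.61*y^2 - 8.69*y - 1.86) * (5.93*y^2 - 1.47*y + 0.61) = -3.6173*y^4 - 50.635*y^3 + 1.3724*y^2 - 2.5667*y - 1.1346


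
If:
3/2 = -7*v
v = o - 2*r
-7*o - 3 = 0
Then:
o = -3/7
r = -3/28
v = -3/14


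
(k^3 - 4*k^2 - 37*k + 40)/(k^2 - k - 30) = (k^2 - 9*k + 8)/(k - 6)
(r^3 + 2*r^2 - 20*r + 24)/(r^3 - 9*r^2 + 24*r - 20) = (r + 6)/(r - 5)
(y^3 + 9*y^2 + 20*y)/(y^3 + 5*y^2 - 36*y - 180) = y*(y + 4)/(y^2 - 36)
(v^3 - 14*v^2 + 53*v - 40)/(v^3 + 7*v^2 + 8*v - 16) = (v^2 - 13*v + 40)/(v^2 + 8*v + 16)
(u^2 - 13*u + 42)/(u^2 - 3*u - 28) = (u - 6)/(u + 4)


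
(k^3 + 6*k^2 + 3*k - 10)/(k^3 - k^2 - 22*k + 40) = (k^2 + k - 2)/(k^2 - 6*k + 8)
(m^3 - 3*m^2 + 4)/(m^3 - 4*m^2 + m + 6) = (m - 2)/(m - 3)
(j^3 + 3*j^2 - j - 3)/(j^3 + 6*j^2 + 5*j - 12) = (j + 1)/(j + 4)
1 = 1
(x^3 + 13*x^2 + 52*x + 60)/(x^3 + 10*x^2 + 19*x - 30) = (x + 2)/(x - 1)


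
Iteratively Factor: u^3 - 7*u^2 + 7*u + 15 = (u - 3)*(u^2 - 4*u - 5) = (u - 5)*(u - 3)*(u + 1)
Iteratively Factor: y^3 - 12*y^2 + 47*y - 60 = (y - 3)*(y^2 - 9*y + 20) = (y - 5)*(y - 3)*(y - 4)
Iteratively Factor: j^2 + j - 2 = (j + 2)*(j - 1)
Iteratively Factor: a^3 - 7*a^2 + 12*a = (a)*(a^2 - 7*a + 12) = a*(a - 3)*(a - 4)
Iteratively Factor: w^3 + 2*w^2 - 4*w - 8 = (w + 2)*(w^2 - 4) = (w + 2)^2*(w - 2)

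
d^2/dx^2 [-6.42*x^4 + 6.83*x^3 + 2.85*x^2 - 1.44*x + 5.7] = -77.04*x^2 + 40.98*x + 5.7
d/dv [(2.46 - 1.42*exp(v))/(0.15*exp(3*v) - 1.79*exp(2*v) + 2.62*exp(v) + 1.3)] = (0.426*exp(3*v) - 3.6488*exp(2*v) + 8.8068*exp(v) - 8.2912)*exp(v)/(0.0225*exp(6*v) - 0.537*exp(5*v) + 3.9901*exp(4*v) - 8.9896*exp(3*v) + 2.2104*exp(2*v) + 6.812*exp(v) + 1.69)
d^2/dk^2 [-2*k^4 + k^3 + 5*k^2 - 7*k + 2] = -24*k^2 + 6*k + 10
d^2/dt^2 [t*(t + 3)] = 2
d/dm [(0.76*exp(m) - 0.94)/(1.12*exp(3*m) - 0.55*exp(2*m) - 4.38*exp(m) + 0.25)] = (-1.7024*exp(3*m) + 3.5764*exp(2*m) - 1.034*exp(m) - 3.9272)*exp(m)/(1.2544*exp(6*m) - 1.232*exp(5*m) - 9.5087*exp(4*m) + 5.378*exp(3*m) + 18.9094*exp(2*m) - 2.19*exp(m) + 0.0625)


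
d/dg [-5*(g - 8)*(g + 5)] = 15 - 10*g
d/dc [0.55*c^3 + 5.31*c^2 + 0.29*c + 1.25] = 1.65*c^2 + 10.62*c + 0.29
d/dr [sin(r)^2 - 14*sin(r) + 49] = 2*(sin(r) - 7)*cos(r)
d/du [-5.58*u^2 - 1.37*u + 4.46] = -11.16*u - 1.37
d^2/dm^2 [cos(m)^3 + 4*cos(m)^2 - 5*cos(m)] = 17*cos(m)/4 - 8*cos(2*m) - 9*cos(3*m)/4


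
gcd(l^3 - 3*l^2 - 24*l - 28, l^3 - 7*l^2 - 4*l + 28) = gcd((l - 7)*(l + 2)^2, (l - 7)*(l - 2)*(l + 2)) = l^2 - 5*l - 14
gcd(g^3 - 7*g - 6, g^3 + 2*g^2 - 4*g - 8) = g + 2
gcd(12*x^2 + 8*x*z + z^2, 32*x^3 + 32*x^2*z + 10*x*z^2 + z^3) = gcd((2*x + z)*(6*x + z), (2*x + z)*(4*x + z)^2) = 2*x + z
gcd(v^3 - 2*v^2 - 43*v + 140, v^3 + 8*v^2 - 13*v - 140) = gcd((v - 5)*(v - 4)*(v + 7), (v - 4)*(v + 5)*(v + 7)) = v^2 + 3*v - 28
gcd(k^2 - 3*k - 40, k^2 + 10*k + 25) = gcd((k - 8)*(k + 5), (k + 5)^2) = k + 5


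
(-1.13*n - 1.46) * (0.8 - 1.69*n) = 1.9097*n^2 + 1.5634*n - 1.168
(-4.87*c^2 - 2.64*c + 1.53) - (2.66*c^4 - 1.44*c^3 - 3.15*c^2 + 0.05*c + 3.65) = -2.66*c^4 + 1.44*c^3 - 1.72*c^2 - 2.69*c - 2.12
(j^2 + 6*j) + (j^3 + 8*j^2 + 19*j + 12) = j^3 + 9*j^2 + 25*j + 12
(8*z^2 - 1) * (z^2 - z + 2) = 8*z^4 - 8*z^3 + 15*z^2 + z - 2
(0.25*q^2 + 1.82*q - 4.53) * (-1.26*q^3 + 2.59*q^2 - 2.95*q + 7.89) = -0.315*q^5 - 1.6457*q^4 + 9.6841*q^3 - 15.1292*q^2 + 27.7233*q - 35.7417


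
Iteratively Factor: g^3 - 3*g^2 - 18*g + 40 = (g - 2)*(g^2 - g - 20) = (g - 5)*(g - 2)*(g + 4)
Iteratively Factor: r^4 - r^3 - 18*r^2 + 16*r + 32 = (r - 4)*(r^3 + 3*r^2 - 6*r - 8) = (r - 4)*(r + 1)*(r^2 + 2*r - 8) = (r - 4)*(r - 2)*(r + 1)*(r + 4)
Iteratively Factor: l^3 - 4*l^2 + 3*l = (l)*(l^2 - 4*l + 3) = l*(l - 1)*(l - 3)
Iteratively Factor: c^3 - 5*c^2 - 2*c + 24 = (c - 3)*(c^2 - 2*c - 8) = (c - 4)*(c - 3)*(c + 2)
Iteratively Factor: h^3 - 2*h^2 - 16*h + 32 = (h - 2)*(h^2 - 16) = (h - 2)*(h + 4)*(h - 4)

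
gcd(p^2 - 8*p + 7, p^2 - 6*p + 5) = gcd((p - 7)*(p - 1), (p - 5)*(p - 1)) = p - 1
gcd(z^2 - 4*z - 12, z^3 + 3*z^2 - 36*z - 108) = z - 6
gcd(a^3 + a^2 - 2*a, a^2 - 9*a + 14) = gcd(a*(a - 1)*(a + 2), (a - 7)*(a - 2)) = 1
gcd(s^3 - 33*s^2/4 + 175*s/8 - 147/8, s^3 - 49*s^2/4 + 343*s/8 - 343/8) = s^2 - 21*s/4 + 49/8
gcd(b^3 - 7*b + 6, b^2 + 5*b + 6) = b + 3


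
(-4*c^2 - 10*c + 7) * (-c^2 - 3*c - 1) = 4*c^4 + 22*c^3 + 27*c^2 - 11*c - 7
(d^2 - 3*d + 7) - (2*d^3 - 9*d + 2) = -2*d^3 + d^2 + 6*d + 5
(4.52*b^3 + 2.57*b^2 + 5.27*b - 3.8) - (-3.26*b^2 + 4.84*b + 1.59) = 4.52*b^3 + 5.83*b^2 + 0.43*b - 5.39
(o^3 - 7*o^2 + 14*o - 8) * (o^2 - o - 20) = o^5 - 8*o^4 + o^3 + 118*o^2 - 272*o + 160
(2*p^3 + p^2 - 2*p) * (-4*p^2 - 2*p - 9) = -8*p^5 - 8*p^4 - 12*p^3 - 5*p^2 + 18*p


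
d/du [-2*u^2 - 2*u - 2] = -4*u - 2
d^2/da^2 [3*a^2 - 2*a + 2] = 6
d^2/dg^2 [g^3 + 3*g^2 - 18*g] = 6*g + 6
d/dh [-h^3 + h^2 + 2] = h*(2 - 3*h)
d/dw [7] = 0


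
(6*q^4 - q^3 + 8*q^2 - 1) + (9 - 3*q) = 6*q^4 - q^3 + 8*q^2 - 3*q + 8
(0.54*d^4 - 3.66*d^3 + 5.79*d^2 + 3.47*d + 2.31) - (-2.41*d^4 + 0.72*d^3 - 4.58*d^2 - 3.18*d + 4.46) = 2.95*d^4 - 4.38*d^3 + 10.37*d^2 + 6.65*d - 2.15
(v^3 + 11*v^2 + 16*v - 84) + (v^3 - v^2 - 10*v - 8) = 2*v^3 + 10*v^2 + 6*v - 92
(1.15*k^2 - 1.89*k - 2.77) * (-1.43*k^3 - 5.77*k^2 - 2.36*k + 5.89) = -1.6445*k^5 - 3.9328*k^4 + 12.1524*k^3 + 27.2168*k^2 - 4.5949*k - 16.3153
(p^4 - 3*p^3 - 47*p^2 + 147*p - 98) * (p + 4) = p^5 + p^4 - 59*p^3 - 41*p^2 + 490*p - 392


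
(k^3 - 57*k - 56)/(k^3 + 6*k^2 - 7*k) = (k^2 - 7*k - 8)/(k*(k - 1))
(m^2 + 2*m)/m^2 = (m + 2)/m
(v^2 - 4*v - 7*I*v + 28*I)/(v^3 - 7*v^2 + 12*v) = (v - 7*I)/(v*(v - 3))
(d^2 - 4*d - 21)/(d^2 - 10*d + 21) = (d + 3)/(d - 3)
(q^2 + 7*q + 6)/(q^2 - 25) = (q^2 + 7*q + 6)/(q^2 - 25)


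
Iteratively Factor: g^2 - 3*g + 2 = (g - 2)*(g - 1)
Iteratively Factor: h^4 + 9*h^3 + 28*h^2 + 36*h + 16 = (h + 4)*(h^3 + 5*h^2 + 8*h + 4) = (h + 2)*(h + 4)*(h^2 + 3*h + 2) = (h + 2)^2*(h + 4)*(h + 1)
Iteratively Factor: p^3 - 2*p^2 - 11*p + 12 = (p + 3)*(p^2 - 5*p + 4) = (p - 1)*(p + 3)*(p - 4)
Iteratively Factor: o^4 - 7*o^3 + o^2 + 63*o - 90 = (o + 3)*(o^3 - 10*o^2 + 31*o - 30) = (o - 5)*(o + 3)*(o^2 - 5*o + 6) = (o - 5)*(o - 2)*(o + 3)*(o - 3)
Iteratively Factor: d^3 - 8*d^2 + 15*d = (d)*(d^2 - 8*d + 15) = d*(d - 3)*(d - 5)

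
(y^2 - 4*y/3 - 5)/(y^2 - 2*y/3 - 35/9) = 3*(y - 3)/(3*y - 7)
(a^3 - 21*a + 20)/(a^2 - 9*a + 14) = (a^3 - 21*a + 20)/(a^2 - 9*a + 14)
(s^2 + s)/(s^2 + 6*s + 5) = s/(s + 5)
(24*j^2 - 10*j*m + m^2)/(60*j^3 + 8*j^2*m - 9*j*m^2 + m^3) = (4*j - m)/(10*j^2 + 3*j*m - m^2)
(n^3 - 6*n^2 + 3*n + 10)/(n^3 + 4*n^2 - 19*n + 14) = (n^2 - 4*n - 5)/(n^2 + 6*n - 7)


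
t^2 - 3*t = t*(t - 3)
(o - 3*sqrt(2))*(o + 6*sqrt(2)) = o^2 + 3*sqrt(2)*o - 36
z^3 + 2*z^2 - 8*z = z*(z - 2)*(z + 4)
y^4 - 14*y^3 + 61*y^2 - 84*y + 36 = (y - 6)^2*(y - 1)^2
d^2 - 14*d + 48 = (d - 8)*(d - 6)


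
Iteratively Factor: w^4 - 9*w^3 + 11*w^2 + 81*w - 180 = (w + 3)*(w^3 - 12*w^2 + 47*w - 60) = (w - 3)*(w + 3)*(w^2 - 9*w + 20) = (w - 5)*(w - 3)*(w + 3)*(w - 4)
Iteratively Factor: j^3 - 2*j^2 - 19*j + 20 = (j - 1)*(j^2 - j - 20) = (j - 1)*(j + 4)*(j - 5)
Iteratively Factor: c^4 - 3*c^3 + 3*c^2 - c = (c - 1)*(c^3 - 2*c^2 + c) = (c - 1)^2*(c^2 - c) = c*(c - 1)^2*(c - 1)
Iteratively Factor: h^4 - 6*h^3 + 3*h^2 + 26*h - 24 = (h + 2)*(h^3 - 8*h^2 + 19*h - 12) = (h - 4)*(h + 2)*(h^2 - 4*h + 3) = (h - 4)*(h - 1)*(h + 2)*(h - 3)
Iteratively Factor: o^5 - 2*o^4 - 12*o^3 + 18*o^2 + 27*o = (o + 1)*(o^4 - 3*o^3 - 9*o^2 + 27*o) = o*(o + 1)*(o^3 - 3*o^2 - 9*o + 27) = o*(o + 1)*(o + 3)*(o^2 - 6*o + 9) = o*(o - 3)*(o + 1)*(o + 3)*(o - 3)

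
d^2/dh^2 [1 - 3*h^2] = -6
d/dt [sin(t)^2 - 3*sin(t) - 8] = (2*sin(t) - 3)*cos(t)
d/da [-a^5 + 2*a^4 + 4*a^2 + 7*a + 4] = -5*a^4 + 8*a^3 + 8*a + 7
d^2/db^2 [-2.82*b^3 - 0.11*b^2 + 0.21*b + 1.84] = -16.92*b - 0.22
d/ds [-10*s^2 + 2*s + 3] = 2 - 20*s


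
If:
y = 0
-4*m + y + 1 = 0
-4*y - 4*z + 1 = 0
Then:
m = 1/4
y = 0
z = 1/4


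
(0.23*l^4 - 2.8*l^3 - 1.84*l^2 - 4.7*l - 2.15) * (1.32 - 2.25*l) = -0.5175*l^5 + 6.6036*l^4 + 0.444000000000001*l^3 + 8.1462*l^2 - 1.3665*l - 2.838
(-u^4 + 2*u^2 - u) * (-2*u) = 2*u^5 - 4*u^3 + 2*u^2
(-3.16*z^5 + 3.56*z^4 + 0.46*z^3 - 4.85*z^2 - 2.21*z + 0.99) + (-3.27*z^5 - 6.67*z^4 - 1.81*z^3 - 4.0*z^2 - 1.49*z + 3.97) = -6.43*z^5 - 3.11*z^4 - 1.35*z^3 - 8.85*z^2 - 3.7*z + 4.96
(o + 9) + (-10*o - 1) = 8 - 9*o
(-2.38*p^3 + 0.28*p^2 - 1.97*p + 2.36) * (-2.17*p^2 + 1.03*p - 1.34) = 5.1646*p^5 - 3.059*p^4 + 7.7525*p^3 - 7.5255*p^2 + 5.0706*p - 3.1624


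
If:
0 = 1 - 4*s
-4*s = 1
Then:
No Solution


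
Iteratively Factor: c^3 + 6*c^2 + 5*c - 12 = (c + 3)*(c^2 + 3*c - 4) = (c + 3)*(c + 4)*(c - 1)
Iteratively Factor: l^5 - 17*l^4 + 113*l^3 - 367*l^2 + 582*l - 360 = (l - 3)*(l^4 - 14*l^3 + 71*l^2 - 154*l + 120) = (l - 3)*(l - 2)*(l^3 - 12*l^2 + 47*l - 60) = (l - 4)*(l - 3)*(l - 2)*(l^2 - 8*l + 15) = (l - 5)*(l - 4)*(l - 3)*(l - 2)*(l - 3)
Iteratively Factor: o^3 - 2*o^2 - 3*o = (o - 3)*(o^2 + o) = (o - 3)*(o + 1)*(o)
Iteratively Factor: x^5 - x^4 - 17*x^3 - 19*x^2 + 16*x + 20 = (x - 1)*(x^4 - 17*x^2 - 36*x - 20) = (x - 1)*(x + 2)*(x^3 - 2*x^2 - 13*x - 10) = (x - 5)*(x - 1)*(x + 2)*(x^2 + 3*x + 2) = (x - 5)*(x - 1)*(x + 2)^2*(x + 1)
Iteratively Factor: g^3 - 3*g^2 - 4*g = (g + 1)*(g^2 - 4*g) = g*(g + 1)*(g - 4)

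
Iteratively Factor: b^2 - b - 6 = (b + 2)*(b - 3)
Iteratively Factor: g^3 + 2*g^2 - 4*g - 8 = (g + 2)*(g^2 - 4) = (g + 2)^2*(g - 2)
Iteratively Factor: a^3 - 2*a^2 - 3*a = (a - 3)*(a^2 + a) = (a - 3)*(a + 1)*(a)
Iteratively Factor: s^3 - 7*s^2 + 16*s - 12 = (s - 2)*(s^2 - 5*s + 6) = (s - 3)*(s - 2)*(s - 2)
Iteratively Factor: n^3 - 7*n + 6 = (n - 2)*(n^2 + 2*n - 3) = (n - 2)*(n - 1)*(n + 3)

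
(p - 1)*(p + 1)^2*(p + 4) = p^4 + 5*p^3 + 3*p^2 - 5*p - 4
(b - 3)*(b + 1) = b^2 - 2*b - 3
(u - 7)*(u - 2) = u^2 - 9*u + 14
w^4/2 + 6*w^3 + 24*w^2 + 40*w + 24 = (w/2 + 1)*(w + 2)^2*(w + 6)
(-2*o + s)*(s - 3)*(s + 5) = -2*o*s^2 - 4*o*s + 30*o + s^3 + 2*s^2 - 15*s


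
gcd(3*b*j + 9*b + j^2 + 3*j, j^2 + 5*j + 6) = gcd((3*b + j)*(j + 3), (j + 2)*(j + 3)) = j + 3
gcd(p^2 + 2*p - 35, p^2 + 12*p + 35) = p + 7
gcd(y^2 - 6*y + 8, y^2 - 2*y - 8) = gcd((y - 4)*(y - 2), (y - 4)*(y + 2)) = y - 4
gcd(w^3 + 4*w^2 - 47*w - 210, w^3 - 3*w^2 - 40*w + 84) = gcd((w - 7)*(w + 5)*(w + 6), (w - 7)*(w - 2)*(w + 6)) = w^2 - w - 42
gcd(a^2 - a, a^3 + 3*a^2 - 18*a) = a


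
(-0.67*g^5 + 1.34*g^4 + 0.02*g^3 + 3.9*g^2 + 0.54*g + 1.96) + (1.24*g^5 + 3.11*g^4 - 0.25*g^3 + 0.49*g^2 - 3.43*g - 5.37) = 0.57*g^5 + 4.45*g^4 - 0.23*g^3 + 4.39*g^2 - 2.89*g - 3.41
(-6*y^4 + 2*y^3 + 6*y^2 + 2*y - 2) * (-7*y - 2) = 42*y^5 - 2*y^4 - 46*y^3 - 26*y^2 + 10*y + 4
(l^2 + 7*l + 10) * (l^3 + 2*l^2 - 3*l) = l^5 + 9*l^4 + 21*l^3 - l^2 - 30*l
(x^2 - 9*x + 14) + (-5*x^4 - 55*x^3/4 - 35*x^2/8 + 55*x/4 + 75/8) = -5*x^4 - 55*x^3/4 - 27*x^2/8 + 19*x/4 + 187/8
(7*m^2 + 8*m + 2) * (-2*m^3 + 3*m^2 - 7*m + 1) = -14*m^5 + 5*m^4 - 29*m^3 - 43*m^2 - 6*m + 2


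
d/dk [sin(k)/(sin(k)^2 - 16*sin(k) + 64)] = -(sin(k) + 8)*cos(k)/(sin(k) - 8)^3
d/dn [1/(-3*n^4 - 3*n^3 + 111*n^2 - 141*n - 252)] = (4*n^3 + 3*n^2 - 74*n + 47)/(3*(n^4 + n^3 - 37*n^2 + 47*n + 84)^2)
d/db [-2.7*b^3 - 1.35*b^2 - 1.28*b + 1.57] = -8.1*b^2 - 2.7*b - 1.28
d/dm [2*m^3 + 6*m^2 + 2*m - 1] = 6*m^2 + 12*m + 2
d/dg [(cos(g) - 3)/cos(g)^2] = (cos(g) - 6)*sin(g)/cos(g)^3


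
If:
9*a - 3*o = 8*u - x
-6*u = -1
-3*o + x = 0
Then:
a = 4/27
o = x/3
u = 1/6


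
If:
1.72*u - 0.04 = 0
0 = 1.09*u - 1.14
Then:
No Solution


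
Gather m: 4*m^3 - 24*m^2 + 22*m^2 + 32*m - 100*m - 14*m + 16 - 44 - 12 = 4*m^3 - 2*m^2 - 82*m - 40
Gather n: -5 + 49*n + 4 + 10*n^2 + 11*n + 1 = 10*n^2 + 60*n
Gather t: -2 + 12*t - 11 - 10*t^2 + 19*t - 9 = -10*t^2 + 31*t - 22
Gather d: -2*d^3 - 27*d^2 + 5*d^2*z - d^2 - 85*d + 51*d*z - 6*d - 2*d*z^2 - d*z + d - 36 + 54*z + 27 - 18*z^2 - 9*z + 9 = -2*d^3 + d^2*(5*z - 28) + d*(-2*z^2 + 50*z - 90) - 18*z^2 + 45*z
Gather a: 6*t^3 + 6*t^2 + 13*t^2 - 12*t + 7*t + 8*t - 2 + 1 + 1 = 6*t^3 + 19*t^2 + 3*t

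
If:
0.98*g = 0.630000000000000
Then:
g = 0.64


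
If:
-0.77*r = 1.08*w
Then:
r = -1.4025974025974*w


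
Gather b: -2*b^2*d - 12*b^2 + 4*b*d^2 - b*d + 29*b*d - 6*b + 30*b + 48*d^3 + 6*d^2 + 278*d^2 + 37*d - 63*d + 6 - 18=b^2*(-2*d - 12) + b*(4*d^2 + 28*d + 24) + 48*d^3 + 284*d^2 - 26*d - 12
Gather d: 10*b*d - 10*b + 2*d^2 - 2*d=-10*b + 2*d^2 + d*(10*b - 2)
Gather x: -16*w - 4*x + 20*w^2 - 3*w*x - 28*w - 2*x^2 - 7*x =20*w^2 - 44*w - 2*x^2 + x*(-3*w - 11)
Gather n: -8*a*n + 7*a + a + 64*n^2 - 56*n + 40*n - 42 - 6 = 8*a + 64*n^2 + n*(-8*a - 16) - 48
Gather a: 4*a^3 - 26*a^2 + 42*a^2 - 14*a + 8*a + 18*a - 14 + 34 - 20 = 4*a^3 + 16*a^2 + 12*a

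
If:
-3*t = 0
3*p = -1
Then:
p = -1/3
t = 0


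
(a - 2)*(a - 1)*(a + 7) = a^3 + 4*a^2 - 19*a + 14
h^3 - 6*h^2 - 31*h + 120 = (h - 8)*(h - 3)*(h + 5)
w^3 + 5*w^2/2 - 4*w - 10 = (w - 2)*(w + 2)*(w + 5/2)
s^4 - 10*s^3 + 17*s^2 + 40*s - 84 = (s - 7)*(s - 3)*(s - 2)*(s + 2)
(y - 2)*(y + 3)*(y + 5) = y^3 + 6*y^2 - y - 30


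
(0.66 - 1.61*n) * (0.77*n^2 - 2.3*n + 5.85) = -1.2397*n^3 + 4.2112*n^2 - 10.9365*n + 3.861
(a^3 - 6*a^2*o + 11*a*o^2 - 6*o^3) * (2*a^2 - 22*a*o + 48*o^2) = 2*a^5 - 34*a^4*o + 202*a^3*o^2 - 542*a^2*o^3 + 660*a*o^4 - 288*o^5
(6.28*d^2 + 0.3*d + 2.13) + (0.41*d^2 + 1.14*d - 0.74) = 6.69*d^2 + 1.44*d + 1.39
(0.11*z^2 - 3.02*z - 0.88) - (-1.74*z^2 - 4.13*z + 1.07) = 1.85*z^2 + 1.11*z - 1.95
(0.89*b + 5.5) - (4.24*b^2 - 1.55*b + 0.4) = -4.24*b^2 + 2.44*b + 5.1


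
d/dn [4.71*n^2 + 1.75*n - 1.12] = 9.42*n + 1.75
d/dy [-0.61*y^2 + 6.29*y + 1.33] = 6.29 - 1.22*y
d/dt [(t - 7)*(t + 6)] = 2*t - 1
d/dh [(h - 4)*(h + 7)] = 2*h + 3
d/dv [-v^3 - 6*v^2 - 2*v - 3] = -3*v^2 - 12*v - 2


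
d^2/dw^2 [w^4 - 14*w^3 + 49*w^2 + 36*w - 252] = 12*w^2 - 84*w + 98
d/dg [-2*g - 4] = -2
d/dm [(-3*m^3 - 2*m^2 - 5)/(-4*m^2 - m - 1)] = (12*m^4 + 6*m^3 + 11*m^2 - 36*m - 5)/(16*m^4 + 8*m^3 + 9*m^2 + 2*m + 1)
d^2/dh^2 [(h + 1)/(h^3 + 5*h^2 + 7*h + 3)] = 2*(3*h^2 + 12*h + 13)/(h^6 + 12*h^5 + 57*h^4 + 136*h^3 + 171*h^2 + 108*h + 27)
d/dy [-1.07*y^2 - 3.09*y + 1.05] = -2.14*y - 3.09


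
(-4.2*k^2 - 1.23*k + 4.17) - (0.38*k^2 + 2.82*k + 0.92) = -4.58*k^2 - 4.05*k + 3.25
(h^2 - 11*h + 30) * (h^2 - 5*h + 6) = h^4 - 16*h^3 + 91*h^2 - 216*h + 180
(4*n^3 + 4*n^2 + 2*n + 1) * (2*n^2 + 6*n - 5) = 8*n^5 + 32*n^4 + 8*n^3 - 6*n^2 - 4*n - 5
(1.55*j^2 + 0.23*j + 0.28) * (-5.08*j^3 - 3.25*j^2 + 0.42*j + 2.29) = -7.874*j^5 - 6.2059*j^4 - 1.5189*j^3 + 2.7361*j^2 + 0.6443*j + 0.6412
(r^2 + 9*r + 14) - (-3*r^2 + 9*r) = 4*r^2 + 14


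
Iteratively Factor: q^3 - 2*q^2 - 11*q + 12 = (q - 1)*(q^2 - q - 12) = (q - 1)*(q + 3)*(q - 4)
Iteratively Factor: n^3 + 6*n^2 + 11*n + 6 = (n + 1)*(n^2 + 5*n + 6) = (n + 1)*(n + 3)*(n + 2)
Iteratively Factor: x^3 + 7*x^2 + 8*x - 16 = (x + 4)*(x^2 + 3*x - 4) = (x + 4)^2*(x - 1)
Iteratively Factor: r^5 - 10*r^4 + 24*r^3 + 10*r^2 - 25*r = (r)*(r^4 - 10*r^3 + 24*r^2 + 10*r - 25) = r*(r - 1)*(r^3 - 9*r^2 + 15*r + 25) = r*(r - 5)*(r - 1)*(r^2 - 4*r - 5) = r*(r - 5)^2*(r - 1)*(r + 1)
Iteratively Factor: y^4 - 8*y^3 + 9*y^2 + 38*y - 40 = (y - 4)*(y^3 - 4*y^2 - 7*y + 10) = (y - 5)*(y - 4)*(y^2 + y - 2) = (y - 5)*(y - 4)*(y + 2)*(y - 1)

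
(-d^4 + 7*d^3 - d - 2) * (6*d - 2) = -6*d^5 + 44*d^4 - 14*d^3 - 6*d^2 - 10*d + 4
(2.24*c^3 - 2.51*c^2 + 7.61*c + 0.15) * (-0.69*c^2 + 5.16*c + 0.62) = -1.5456*c^5 + 13.2903*c^4 - 16.8137*c^3 + 37.6079*c^2 + 5.4922*c + 0.093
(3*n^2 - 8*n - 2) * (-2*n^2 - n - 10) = -6*n^4 + 13*n^3 - 18*n^2 + 82*n + 20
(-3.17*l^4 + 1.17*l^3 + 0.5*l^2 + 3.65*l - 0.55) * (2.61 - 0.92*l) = 2.9164*l^5 - 9.3501*l^4 + 2.5937*l^3 - 2.053*l^2 + 10.0325*l - 1.4355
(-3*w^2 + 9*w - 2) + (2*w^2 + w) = -w^2 + 10*w - 2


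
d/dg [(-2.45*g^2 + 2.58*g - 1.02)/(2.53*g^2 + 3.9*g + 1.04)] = (-16.0824*g^2 + 0.065199999999999*g + 6.6612)/(6.4009*g^4 + 19.734*g^3 + 20.4724*g^2 + 8.112*g + 1.0816)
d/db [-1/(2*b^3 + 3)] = 6*b^2/(2*b^3 + 3)^2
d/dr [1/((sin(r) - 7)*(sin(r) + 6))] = (-sin(2*r) + cos(r))/((sin(r) - 7)^2*(sin(r) + 6)^2)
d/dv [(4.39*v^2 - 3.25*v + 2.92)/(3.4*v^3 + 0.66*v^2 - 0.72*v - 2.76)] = (-14.926*v^4 + 22.1*v^3 - 30.7998*v^2 - 28.0872*v + 11.0724)/(11.56*v^6 + 4.488*v^5 - 4.4604*v^4 - 19.7184*v^3 - 3.1248*v^2 + 3.9744*v + 7.6176)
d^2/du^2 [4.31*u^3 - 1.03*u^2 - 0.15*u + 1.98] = 25.86*u - 2.06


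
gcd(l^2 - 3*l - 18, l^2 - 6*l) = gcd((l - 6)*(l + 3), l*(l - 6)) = l - 6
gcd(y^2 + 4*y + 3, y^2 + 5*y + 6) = y + 3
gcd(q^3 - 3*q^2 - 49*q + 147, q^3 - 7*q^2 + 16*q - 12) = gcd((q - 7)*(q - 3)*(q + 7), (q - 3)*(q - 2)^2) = q - 3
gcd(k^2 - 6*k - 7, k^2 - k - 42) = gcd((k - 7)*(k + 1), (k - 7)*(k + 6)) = k - 7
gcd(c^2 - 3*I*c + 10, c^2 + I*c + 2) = c + 2*I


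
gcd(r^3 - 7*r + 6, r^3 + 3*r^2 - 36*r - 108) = r + 3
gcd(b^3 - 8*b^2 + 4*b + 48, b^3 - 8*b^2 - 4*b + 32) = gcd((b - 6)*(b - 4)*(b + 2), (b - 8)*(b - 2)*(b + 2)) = b + 2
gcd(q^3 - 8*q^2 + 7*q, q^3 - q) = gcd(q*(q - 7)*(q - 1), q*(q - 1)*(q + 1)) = q^2 - q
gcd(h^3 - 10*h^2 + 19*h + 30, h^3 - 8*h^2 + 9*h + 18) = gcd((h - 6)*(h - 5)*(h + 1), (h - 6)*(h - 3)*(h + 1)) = h^2 - 5*h - 6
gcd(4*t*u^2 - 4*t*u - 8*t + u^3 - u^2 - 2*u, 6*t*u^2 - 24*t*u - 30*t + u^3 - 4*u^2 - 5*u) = u + 1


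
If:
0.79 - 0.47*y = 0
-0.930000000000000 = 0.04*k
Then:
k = -23.25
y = 1.68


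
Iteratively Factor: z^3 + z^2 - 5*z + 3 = (z - 1)*(z^2 + 2*z - 3) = (z - 1)^2*(z + 3)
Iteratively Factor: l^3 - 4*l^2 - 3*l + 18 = (l + 2)*(l^2 - 6*l + 9) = (l - 3)*(l + 2)*(l - 3)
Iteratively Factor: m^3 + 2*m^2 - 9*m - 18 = (m - 3)*(m^2 + 5*m + 6) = (m - 3)*(m + 2)*(m + 3)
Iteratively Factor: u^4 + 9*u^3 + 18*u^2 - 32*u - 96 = (u - 2)*(u^3 + 11*u^2 + 40*u + 48) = (u - 2)*(u + 4)*(u^2 + 7*u + 12) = (u - 2)*(u + 3)*(u + 4)*(u + 4)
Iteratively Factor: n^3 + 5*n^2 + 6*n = (n)*(n^2 + 5*n + 6) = n*(n + 2)*(n + 3)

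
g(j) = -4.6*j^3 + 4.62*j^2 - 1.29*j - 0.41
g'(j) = -13.8*j^2 + 9.24*j - 1.29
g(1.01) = -1.74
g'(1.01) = -6.03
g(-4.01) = 375.67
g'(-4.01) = -260.25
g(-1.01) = 10.35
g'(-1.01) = -24.70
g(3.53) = -149.73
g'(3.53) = -140.63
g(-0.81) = 6.11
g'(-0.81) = -17.83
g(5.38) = -589.94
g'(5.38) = -351.01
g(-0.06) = -0.31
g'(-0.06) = -1.89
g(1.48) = -7.11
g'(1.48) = -17.84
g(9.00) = -2991.20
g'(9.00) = -1035.93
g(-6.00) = 1167.25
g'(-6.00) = -553.53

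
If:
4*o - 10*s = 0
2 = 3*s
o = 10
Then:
No Solution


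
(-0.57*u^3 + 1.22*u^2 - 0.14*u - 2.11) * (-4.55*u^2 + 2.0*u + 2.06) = 2.5935*u^5 - 6.691*u^4 + 1.9028*u^3 + 11.8337*u^2 - 4.5084*u - 4.3466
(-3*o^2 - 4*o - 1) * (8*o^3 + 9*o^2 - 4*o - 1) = -24*o^5 - 59*o^4 - 32*o^3 + 10*o^2 + 8*o + 1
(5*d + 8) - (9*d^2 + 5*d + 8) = -9*d^2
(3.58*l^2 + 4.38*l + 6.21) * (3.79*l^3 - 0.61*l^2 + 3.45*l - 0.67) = 13.5682*l^5 + 14.4164*l^4 + 33.2151*l^3 + 8.9243*l^2 + 18.4899*l - 4.1607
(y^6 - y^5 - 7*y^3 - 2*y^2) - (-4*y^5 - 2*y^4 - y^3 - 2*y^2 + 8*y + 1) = y^6 + 3*y^5 + 2*y^4 - 6*y^3 - 8*y - 1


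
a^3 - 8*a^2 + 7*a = a*(a - 7)*(a - 1)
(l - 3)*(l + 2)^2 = l^3 + l^2 - 8*l - 12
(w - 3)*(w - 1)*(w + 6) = w^3 + 2*w^2 - 21*w + 18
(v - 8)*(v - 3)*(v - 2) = v^3 - 13*v^2 + 46*v - 48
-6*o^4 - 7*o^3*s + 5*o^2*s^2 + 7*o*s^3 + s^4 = (-o + s)*(o + s)^2*(6*o + s)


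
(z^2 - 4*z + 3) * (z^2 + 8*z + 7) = z^4 + 4*z^3 - 22*z^2 - 4*z + 21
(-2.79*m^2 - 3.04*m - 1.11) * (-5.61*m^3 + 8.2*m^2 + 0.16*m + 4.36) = 15.6519*m^5 - 5.8236*m^4 - 19.1473*m^3 - 21.7528*m^2 - 13.432*m - 4.8396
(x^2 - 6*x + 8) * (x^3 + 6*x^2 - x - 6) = x^5 - 29*x^3 + 48*x^2 + 28*x - 48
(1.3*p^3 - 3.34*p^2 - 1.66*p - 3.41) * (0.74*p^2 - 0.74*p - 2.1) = 0.962*p^5 - 3.4336*p^4 - 1.4868*p^3 + 5.719*p^2 + 6.0094*p + 7.161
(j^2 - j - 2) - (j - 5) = j^2 - 2*j + 3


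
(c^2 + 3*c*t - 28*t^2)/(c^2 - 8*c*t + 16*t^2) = (-c - 7*t)/(-c + 4*t)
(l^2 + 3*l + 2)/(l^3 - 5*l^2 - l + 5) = (l + 2)/(l^2 - 6*l + 5)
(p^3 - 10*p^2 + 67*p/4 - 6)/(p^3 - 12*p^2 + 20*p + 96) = (p^2 - 2*p + 3/4)/(p^2 - 4*p - 12)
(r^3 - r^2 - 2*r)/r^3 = (r^2 - r - 2)/r^2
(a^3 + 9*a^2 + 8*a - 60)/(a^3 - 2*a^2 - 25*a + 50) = (a + 6)/(a - 5)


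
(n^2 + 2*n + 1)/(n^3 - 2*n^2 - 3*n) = (n + 1)/(n*(n - 3))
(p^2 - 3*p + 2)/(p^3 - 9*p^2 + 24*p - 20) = (p - 1)/(p^2 - 7*p + 10)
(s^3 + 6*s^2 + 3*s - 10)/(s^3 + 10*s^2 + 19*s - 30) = (s + 2)/(s + 6)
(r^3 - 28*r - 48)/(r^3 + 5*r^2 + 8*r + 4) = (r^2 - 2*r - 24)/(r^2 + 3*r + 2)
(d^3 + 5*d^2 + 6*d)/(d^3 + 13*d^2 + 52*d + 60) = d*(d + 3)/(d^2 + 11*d + 30)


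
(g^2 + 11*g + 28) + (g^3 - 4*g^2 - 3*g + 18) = g^3 - 3*g^2 + 8*g + 46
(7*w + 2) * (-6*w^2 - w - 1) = -42*w^3 - 19*w^2 - 9*w - 2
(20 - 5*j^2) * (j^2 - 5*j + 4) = -5*j^4 + 25*j^3 - 100*j + 80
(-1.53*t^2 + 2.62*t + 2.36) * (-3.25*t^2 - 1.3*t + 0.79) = 4.9725*t^4 - 6.526*t^3 - 12.2847*t^2 - 0.9982*t + 1.8644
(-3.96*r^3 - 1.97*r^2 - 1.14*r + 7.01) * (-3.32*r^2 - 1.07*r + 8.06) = 13.1472*r^5 + 10.7776*r^4 - 26.0249*r^3 - 37.9316*r^2 - 16.6891*r + 56.5006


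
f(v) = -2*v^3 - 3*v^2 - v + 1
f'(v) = -6*v^2 - 6*v - 1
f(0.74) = -2.19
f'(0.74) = -8.73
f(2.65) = -59.94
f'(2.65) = -59.04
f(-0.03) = 1.03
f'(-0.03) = -0.83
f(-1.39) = 1.96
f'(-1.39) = -4.25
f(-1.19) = 1.31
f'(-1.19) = -2.36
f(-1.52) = 2.61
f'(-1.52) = -5.74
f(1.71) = -19.48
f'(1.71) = -28.80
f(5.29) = -384.31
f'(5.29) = -200.64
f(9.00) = -1709.00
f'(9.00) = -541.00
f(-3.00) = 31.00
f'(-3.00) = -37.00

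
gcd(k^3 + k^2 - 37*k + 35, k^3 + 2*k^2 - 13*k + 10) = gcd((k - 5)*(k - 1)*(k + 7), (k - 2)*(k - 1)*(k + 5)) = k - 1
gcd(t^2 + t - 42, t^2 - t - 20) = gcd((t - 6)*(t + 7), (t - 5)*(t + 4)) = 1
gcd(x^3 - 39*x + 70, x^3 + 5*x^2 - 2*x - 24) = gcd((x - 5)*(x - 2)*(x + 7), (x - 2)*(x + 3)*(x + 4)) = x - 2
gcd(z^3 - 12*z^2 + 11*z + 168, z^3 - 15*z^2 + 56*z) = z^2 - 15*z + 56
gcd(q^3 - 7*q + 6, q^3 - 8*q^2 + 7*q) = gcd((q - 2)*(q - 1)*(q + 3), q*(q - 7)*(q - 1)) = q - 1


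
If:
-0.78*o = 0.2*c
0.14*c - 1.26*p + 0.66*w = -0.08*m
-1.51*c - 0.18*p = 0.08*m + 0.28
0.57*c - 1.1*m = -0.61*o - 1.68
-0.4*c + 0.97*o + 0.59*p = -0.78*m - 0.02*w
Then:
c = -0.04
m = 1.51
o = 0.01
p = -1.91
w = -3.83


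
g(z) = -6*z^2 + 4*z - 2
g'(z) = 4 - 12*z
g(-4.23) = -126.28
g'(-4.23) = 54.76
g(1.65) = -11.74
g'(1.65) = -15.80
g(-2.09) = -36.57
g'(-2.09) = 29.08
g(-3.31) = -80.98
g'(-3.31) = 43.72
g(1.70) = -12.54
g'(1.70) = -16.40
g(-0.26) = -3.45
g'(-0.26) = 7.12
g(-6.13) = -251.98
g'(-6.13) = 77.56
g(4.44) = -102.52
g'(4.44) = -49.28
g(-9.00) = -524.00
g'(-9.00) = 112.00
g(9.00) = -452.00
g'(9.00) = -104.00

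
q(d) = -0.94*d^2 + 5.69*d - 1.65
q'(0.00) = 5.69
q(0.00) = -1.65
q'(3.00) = 0.05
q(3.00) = 6.96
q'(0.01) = 5.67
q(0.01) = -1.59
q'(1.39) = 3.08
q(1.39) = 4.44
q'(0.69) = 4.39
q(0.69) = 1.83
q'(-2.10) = 9.64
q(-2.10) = -17.74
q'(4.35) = -2.49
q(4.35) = 5.31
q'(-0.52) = 6.67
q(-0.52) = -4.86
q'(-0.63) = 6.87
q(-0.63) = -5.61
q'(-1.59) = 8.68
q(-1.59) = -13.07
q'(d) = 5.69 - 1.88*d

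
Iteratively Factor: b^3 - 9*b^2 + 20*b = (b - 4)*(b^2 - 5*b) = b*(b - 4)*(b - 5)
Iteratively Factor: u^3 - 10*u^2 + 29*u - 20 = (u - 4)*(u^2 - 6*u + 5) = (u - 4)*(u - 1)*(u - 5)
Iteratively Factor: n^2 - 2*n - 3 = (n - 3)*(n + 1)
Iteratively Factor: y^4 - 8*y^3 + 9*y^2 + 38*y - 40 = (y - 5)*(y^3 - 3*y^2 - 6*y + 8) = (y - 5)*(y + 2)*(y^2 - 5*y + 4) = (y - 5)*(y - 4)*(y + 2)*(y - 1)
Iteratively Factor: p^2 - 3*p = (p)*(p - 3)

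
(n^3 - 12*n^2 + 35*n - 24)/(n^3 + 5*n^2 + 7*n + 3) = (n^3 - 12*n^2 + 35*n - 24)/(n^3 + 5*n^2 + 7*n + 3)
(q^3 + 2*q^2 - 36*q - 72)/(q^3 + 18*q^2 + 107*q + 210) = (q^2 - 4*q - 12)/(q^2 + 12*q + 35)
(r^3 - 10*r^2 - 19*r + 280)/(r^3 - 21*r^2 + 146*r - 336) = (r + 5)/(r - 6)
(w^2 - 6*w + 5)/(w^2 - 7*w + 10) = (w - 1)/(w - 2)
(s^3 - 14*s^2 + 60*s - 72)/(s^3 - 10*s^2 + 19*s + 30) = (s^2 - 8*s + 12)/(s^2 - 4*s - 5)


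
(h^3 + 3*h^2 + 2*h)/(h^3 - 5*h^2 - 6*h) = (h + 2)/(h - 6)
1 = 1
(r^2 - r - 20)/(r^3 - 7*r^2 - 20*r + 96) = (r - 5)/(r^2 - 11*r + 24)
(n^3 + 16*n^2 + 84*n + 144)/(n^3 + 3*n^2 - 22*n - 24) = (n^2 + 10*n + 24)/(n^2 - 3*n - 4)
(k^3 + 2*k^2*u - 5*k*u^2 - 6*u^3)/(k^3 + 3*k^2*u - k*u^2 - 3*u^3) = (-k + 2*u)/(-k + u)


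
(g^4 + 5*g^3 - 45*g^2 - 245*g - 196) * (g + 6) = g^5 + 11*g^4 - 15*g^3 - 515*g^2 - 1666*g - 1176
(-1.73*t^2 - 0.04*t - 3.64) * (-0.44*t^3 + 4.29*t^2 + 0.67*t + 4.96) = 0.7612*t^5 - 7.4041*t^4 + 0.2709*t^3 - 24.2232*t^2 - 2.6372*t - 18.0544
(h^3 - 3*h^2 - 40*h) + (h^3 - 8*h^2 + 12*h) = 2*h^3 - 11*h^2 - 28*h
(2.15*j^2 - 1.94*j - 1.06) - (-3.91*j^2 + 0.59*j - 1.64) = 6.06*j^2 - 2.53*j + 0.58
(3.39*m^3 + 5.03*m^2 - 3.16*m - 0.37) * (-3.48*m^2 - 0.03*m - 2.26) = -11.7972*m^5 - 17.6061*m^4 + 3.1845*m^3 - 9.9854*m^2 + 7.1527*m + 0.8362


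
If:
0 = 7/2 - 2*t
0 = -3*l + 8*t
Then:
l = 14/3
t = 7/4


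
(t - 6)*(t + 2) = t^2 - 4*t - 12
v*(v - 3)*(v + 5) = v^3 + 2*v^2 - 15*v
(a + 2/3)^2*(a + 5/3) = a^3 + 3*a^2 + 8*a/3 + 20/27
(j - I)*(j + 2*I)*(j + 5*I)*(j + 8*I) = j^4 + 14*I*j^3 - 51*j^2 - 14*I*j - 80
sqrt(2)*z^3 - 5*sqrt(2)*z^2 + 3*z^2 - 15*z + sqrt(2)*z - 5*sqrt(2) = (z - 5)*(z + sqrt(2))*(sqrt(2)*z + 1)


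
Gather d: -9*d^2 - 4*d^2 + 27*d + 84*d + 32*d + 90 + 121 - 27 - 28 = -13*d^2 + 143*d + 156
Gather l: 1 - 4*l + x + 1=-4*l + x + 2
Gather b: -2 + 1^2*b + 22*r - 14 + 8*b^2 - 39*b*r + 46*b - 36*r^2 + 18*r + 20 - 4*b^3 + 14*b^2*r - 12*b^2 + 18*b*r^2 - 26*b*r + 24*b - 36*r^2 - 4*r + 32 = -4*b^3 + b^2*(14*r - 4) + b*(18*r^2 - 65*r + 71) - 72*r^2 + 36*r + 36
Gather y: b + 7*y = b + 7*y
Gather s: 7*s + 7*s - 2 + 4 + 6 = 14*s + 8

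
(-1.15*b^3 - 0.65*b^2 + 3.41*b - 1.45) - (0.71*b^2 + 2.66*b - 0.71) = -1.15*b^3 - 1.36*b^2 + 0.75*b - 0.74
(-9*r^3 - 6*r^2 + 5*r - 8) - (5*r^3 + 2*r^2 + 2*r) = -14*r^3 - 8*r^2 + 3*r - 8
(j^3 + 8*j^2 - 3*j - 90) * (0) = 0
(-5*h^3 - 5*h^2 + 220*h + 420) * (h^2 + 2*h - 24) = -5*h^5 - 15*h^4 + 330*h^3 + 980*h^2 - 4440*h - 10080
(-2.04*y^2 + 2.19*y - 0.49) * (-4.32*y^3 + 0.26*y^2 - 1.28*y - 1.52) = 8.8128*y^5 - 9.9912*y^4 + 5.2974*y^3 + 0.1702*y^2 - 2.7016*y + 0.7448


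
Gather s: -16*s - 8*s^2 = -8*s^2 - 16*s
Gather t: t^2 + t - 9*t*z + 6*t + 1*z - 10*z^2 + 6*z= t^2 + t*(7 - 9*z) - 10*z^2 + 7*z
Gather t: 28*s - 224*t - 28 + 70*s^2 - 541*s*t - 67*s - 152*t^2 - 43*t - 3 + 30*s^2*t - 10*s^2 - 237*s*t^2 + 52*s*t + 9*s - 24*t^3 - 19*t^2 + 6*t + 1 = 60*s^2 - 30*s - 24*t^3 + t^2*(-237*s - 171) + t*(30*s^2 - 489*s - 261) - 30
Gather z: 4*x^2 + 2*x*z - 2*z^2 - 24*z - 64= 4*x^2 - 2*z^2 + z*(2*x - 24) - 64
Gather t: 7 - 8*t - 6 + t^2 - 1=t^2 - 8*t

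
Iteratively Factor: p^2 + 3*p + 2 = (p + 1)*(p + 2)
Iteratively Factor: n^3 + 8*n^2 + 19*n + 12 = (n + 4)*(n^2 + 4*n + 3) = (n + 3)*(n + 4)*(n + 1)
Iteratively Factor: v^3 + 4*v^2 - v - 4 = (v - 1)*(v^2 + 5*v + 4) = (v - 1)*(v + 4)*(v + 1)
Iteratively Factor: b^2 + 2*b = (b)*(b + 2)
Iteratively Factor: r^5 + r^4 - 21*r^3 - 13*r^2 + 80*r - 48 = (r - 1)*(r^4 + 2*r^3 - 19*r^2 - 32*r + 48) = (r - 1)*(r + 4)*(r^3 - 2*r^2 - 11*r + 12) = (r - 4)*(r - 1)*(r + 4)*(r^2 + 2*r - 3) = (r - 4)*(r - 1)*(r + 3)*(r + 4)*(r - 1)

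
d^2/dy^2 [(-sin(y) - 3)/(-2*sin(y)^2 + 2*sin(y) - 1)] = (-4*sin(y)^5 - 52*sin(y)^4 + 56*sin(y)^3 + 82*sin(y)^2 - 91*sin(y) + 16)/(-2*sin(y) - cos(2*y) + 2)^3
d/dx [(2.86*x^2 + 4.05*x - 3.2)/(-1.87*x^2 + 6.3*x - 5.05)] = (25.5915*x^2 - 40.854*x - 0.292499999999997)/(3.4969*x^4 - 23.562*x^3 + 58.577*x^2 - 63.63*x + 25.5025)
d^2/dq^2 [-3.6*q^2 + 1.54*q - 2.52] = -7.20000000000000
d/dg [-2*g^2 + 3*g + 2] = 3 - 4*g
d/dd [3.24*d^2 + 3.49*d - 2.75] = 6.48*d + 3.49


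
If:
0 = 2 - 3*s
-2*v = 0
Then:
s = 2/3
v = 0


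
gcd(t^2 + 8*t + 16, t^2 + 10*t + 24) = t + 4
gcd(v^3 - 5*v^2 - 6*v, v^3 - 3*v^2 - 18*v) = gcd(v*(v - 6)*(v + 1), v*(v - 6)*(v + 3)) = v^2 - 6*v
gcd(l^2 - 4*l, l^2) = l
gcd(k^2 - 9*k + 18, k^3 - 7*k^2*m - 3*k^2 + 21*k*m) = k - 3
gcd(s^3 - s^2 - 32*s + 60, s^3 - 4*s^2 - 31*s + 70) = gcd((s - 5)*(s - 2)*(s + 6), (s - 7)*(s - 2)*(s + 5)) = s - 2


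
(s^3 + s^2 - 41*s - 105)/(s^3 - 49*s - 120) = (s - 7)/(s - 8)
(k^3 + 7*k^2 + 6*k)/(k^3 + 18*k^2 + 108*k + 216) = k*(k + 1)/(k^2 + 12*k + 36)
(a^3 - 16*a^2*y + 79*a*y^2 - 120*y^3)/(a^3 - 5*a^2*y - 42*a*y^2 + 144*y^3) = (a - 5*y)/(a + 6*y)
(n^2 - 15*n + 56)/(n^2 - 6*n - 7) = (n - 8)/(n + 1)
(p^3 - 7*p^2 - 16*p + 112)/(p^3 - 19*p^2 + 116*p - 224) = (p + 4)/(p - 8)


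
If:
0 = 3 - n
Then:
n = 3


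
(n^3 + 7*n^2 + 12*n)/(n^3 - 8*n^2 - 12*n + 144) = n*(n + 3)/(n^2 - 12*n + 36)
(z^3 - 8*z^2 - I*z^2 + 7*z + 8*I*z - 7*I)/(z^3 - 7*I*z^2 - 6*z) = (z^2 - 8*z + 7)/(z*(z - 6*I))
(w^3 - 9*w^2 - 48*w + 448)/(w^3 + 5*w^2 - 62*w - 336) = (w - 8)/(w + 6)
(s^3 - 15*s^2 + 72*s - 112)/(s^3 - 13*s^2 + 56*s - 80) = (s - 7)/(s - 5)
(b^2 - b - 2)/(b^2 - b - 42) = (-b^2 + b + 2)/(-b^2 + b + 42)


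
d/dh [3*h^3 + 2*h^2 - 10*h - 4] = 9*h^2 + 4*h - 10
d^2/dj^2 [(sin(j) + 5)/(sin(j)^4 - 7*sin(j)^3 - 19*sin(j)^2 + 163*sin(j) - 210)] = (-9*sin(j)^6 + 132*sin(j)^5 - 646*sin(j)^4 + 906*sin(j)^3 + 1445*sin(j)^2 - 4422*sin(j) + 2354)/((sin(j) - 7)^3*(sin(j) - 3)^3*(sin(j) - 2)^3)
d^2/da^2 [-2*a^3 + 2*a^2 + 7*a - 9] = 4 - 12*a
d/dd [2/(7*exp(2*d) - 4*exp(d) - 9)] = (8 - 28*exp(d))*exp(d)/(-7*exp(2*d) + 4*exp(d) + 9)^2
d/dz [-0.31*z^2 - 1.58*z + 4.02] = -0.62*z - 1.58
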